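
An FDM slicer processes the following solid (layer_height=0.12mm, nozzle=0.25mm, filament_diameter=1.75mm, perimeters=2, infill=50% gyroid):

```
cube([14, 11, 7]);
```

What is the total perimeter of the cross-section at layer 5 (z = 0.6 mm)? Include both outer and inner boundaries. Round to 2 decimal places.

50.00 mm

At z = 0.6 mm: the cube is present — its section is the full 14×11 rectangle (perimeter 50.00 mm). Overall, the cross-section is a single solid region. Total boundary length (outer) = 50.00 mm.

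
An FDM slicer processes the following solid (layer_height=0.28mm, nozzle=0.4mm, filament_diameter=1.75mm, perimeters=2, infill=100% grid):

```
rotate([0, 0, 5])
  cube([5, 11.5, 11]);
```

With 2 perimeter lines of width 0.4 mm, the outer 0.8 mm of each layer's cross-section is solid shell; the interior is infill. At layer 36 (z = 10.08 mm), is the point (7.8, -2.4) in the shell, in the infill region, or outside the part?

outside

At z = 10.08 mm: the 5×11.5 cube contributes its full rectangle; (rotated 5° about Z; rotation is an isometry so areas/perimeters/island counts are preserved). Overall, the cross-section is a single solid region. Undo the 5° rotation: the query point maps to (7.561, -3.071) in the un-rotated model frame. The nearest boundary edge runs (0.00, 0.00)→(5.00, 0.00); distance from the point to it = 4.00 mm. The point is not inside any of the regions above, so it lies outside the cross-section (4.00 mm from the nearest boundary).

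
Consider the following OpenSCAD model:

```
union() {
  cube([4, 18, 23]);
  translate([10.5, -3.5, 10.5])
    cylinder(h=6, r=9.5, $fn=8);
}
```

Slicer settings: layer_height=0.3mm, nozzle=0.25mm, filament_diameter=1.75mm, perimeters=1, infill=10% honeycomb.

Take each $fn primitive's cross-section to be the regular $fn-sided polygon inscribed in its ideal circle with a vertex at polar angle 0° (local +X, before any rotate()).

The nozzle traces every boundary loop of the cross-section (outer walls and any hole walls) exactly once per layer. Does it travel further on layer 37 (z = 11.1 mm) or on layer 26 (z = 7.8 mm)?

layer 37 (z = 11.1 mm)

Layer 37 (z = 11.1): the 4×18 cube contributes its full rectangle (perimeter 44.00 mm); the r=9.5 cylinder at (10.5, -3.5) gives a regular 8-gon of circumradius 9.5 (constant along its height) (perimeter = 2·8·9.500·sin(180°/8) = 58.17 mm); Combining (union): the regions partially overlap (shared area 2.85 mm²), so the edge portions inside another operand are dropped and the merged outline is re-measured after clipping — boundary = 93.59 mm. So its perimeter = 93.59 mm. Layer 26 (z = 7.8): the 4×18 cube contributes its full rectangle (perimeter 44.00 mm); the cylinder at (10.5, -3.5) is absent (z outside [10.5, 16.5]); Combining (union): only the 4×18 cube is present, so the union is just that shape — boundary = 44.00 mm. So its perimeter = 44.00 mm. Layer 37 is larger (93.59 vs 44.00 mm).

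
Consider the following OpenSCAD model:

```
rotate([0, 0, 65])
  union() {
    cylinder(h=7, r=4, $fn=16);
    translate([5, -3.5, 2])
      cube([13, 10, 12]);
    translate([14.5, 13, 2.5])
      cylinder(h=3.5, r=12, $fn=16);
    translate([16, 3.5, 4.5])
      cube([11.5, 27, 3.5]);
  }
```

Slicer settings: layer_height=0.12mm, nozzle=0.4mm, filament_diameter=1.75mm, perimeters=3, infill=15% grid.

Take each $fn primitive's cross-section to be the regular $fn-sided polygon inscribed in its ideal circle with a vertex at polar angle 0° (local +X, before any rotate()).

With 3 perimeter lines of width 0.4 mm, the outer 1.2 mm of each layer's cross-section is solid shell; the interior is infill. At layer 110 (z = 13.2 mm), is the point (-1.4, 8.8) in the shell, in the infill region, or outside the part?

infill

At z = 13.2 mm: the cylinder is absent (z outside [0, 7]); the 13×10 cube at (5, -3.5) contributes its full rectangle; the cylinder at (14.5, 13) is absent (z outside [2.5, 6]); the cube at (16, 3.5) does not reach this height (z outside [4.5, 8]); Merging all regions: only the 13×10 cube at (5, -3.5) is present, so the union is just that shape — 1 connected region; (rotated 65° about Z; rotation is an isometry so areas/perimeters/island counts are preserved). Overall, the cross-section is a single solid region. Undo the 65° rotation: the query point maps to (7.384, 4.988) in the un-rotated model frame. The nearest boundary edge runs (18.00, 6.50)→(5.00, 6.50); distance from the point to it = 1.51 mm. The point is inside the cross-section and 1.51 mm from the nearest boundary — more than the 1.2 mm shell width (3 × 0.4), so it's in the infill interior.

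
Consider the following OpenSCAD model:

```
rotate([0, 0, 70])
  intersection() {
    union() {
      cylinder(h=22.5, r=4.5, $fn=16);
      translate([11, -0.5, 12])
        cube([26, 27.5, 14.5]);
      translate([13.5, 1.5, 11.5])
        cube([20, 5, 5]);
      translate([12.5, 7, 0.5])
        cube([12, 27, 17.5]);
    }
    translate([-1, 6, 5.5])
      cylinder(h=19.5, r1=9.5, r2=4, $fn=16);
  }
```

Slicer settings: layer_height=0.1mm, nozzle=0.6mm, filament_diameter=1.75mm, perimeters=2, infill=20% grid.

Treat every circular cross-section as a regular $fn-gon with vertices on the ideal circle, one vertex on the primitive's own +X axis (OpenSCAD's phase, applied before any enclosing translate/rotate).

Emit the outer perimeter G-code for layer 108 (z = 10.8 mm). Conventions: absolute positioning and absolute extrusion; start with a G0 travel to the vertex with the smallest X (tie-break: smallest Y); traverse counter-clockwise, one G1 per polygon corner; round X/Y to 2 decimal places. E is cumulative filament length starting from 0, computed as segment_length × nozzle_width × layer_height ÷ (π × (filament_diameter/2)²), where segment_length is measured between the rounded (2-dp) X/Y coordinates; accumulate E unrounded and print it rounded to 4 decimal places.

G0 X-4.50 Y-0.20 Z10.80
G1 X-4.08 Y-1.90 E0.0437
G1 X-3.04 Y-3.32 E0.0876
G1 X-1.54 Y-4.23 E0.1314
G1 X-0.26 Y-4.43 E0.1637
G1 X-0.08 Y-4.30 E0.1692
G1 X1.54 Y-1.63 E0.2471
G1 X2.02 Y1.46 E0.3251
G1 X1.33 Y4.26 E0.3971
G1 X-0.20 Y4.50 E0.4357
G1 X-1.90 Y4.08 E0.4794
G1 X-3.32 Y3.04 E0.5233
G1 X-4.23 Y1.54 E0.5670
G1 X-4.50 Y-0.20 E0.6110

At z = 10.8 mm: the r=4.5 cylinder contributes a regular 16-gon of circumradius 4.5; the cube at (11, -0.5) does not reach this height (z outside [12, 26.5]); the cube at (13.5, 1.5) does not reach this height (z outside [11.5, 16.5]); the 12×27 cube at (12.5, 7) contributes its full rectangle; Taking the union: the 2 present regions are separate (no shared area or edge), so areas and boundary lengths simply add and each stays a separate island — 2 connected regions; the cone at (-1, 6): at t=0.272 of its height the radius interpolates to r₁+(r₂−r₁)t = 8.005, giving a regular 16-gon of that circumradius; Taking the intersection: the cone at (-1, 6) partially overlaps that combined region; clipping to the common part keeps 43.24 mm² — 1 connected region; (rotated 70° about Z; rotation is an isometry so areas/perimeters/island counts are preserved). The outline is a single polygon with 13 vertices. Extrusion per mm of travel: 0.6 × 0.1 / (π × 0.875²) = 0.024945. Accumulating E over each segment gives final E = 0.6110.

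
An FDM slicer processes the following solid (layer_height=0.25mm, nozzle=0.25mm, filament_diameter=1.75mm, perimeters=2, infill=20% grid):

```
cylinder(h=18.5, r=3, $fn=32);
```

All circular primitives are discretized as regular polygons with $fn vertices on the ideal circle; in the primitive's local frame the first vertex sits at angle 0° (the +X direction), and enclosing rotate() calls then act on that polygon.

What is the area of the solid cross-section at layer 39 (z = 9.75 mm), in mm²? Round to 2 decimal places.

At z = 9.75 mm: the r=3 cylinder gives a regular 32-gon of circumradius 3 (constant along its height) (area = (32/2)·3.000²·sin(360°/32) = 28.09 mm²). Overall, the cross-section is a single solid region. Net area = 28.09 mm².

28.09 mm²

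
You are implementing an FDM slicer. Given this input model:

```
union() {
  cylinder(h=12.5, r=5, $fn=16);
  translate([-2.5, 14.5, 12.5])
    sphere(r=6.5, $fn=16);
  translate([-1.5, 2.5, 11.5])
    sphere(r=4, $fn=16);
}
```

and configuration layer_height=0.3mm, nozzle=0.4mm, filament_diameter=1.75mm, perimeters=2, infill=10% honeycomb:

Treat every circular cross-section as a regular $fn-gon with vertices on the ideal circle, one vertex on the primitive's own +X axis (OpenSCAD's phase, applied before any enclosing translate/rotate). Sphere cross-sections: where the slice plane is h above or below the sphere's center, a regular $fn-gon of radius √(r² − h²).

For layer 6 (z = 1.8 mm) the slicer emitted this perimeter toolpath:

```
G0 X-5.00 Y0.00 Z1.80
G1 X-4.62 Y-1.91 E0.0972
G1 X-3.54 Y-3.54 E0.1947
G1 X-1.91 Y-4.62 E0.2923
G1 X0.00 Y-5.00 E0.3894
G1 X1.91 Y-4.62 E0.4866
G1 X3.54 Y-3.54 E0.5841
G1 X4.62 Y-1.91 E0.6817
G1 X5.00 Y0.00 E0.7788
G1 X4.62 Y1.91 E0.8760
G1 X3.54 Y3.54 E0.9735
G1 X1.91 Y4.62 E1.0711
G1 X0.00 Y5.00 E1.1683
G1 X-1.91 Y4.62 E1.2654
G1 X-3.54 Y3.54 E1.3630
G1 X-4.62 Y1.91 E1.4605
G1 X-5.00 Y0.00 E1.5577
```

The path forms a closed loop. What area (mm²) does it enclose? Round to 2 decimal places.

Apply the shoelace formula to the sequence of (X, Y) vertices; enclosed area = 76.57 mm².

76.57 mm²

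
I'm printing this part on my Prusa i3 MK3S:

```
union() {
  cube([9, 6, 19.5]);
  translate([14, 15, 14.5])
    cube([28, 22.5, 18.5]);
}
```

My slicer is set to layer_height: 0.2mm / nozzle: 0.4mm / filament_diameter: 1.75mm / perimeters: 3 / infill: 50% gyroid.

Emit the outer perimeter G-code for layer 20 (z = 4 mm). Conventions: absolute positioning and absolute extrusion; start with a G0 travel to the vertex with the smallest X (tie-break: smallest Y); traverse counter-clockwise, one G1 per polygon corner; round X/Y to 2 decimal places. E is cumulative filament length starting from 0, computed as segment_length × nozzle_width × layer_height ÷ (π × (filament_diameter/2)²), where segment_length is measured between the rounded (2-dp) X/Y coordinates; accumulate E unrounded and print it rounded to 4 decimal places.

At z = 4 mm: the cube (footprint 9×6) is included at this height; the cube at (14, 15) does not reach this height (z outside [14.5, 33]); Taking the union: only the 9×6 cube is present, so the union is just that shape — 1 connected region. The outline is a single polygon with 4 vertices. Extrusion per mm of travel: 0.4 × 0.2 / (π × 0.875²) = 0.033260. Accumulating E over each segment gives final E = 0.9978.

G0 X0.00 Y0.00 Z4.00
G1 X9.00 Y0.00 E0.2993
G1 X9.00 Y6.00 E0.4989
G1 X0.00 Y6.00 E0.7982
G1 X0.00 Y0.00 E0.9978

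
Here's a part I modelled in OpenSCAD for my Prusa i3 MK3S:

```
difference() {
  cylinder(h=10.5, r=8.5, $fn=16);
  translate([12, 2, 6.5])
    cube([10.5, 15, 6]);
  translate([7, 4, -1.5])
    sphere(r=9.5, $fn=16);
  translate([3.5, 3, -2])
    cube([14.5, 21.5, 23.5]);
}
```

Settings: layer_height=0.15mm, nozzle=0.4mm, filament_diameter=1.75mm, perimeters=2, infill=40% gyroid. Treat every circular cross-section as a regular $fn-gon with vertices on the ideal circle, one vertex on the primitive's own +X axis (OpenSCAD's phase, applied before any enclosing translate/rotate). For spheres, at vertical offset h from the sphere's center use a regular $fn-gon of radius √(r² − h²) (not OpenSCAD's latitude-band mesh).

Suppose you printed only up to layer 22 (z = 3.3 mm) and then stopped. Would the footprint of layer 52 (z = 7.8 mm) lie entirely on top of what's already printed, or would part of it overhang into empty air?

Compare the two slices. At z = 3.3: the r=8.5 cylinder contributes a regular 16-gon of circumradius 8.5 (area = (16/2)·8.500²·sin(360°/16) = 221.19 mm²); the cube at (12, 2) does not reach this height (z outside [6.5, 12.5]); the r=9.5 sphere at (7, 4) contributes a regular 16-gon of circumradius √(9.5²−4.8²) = 8.198 (area = (16/2)·8.198²·sin(360°/16) = 205.76 mm²); the 14.5×21.5 cube at (3.5, 3) contributes its full rectangle (area 311.75 mm²); Taking the first minus the rest: starting from the r=8.5 cylinder (221.19 mm²), the r=9.5 sphere at (7, 4) partially overlaps it — only the 86.02 mm² overlap (of its 205.76 mm²) is removed, clipping the outline; the 14.5×21.5 cube at (3.5, 3) misses the remaining region (no effect) — area = 135.17 mm². At z = 7.8: the r=8.5 cylinder contributes a regular 16-gon of circumradius 8.5 (area = (16/2)·8.500²·sin(360°/16) = 221.19 mm²); the 10.5×15 cube at (12, 2) contributes its full rectangle (area 157.50 mm²); the r=9.5 sphere at (7, 4) contributes a regular 16-gon of circumradius √(9.5²−9.3²) = 1.939 (area = (16/2)·1.939²·sin(360°/16) = 11.51 mm²); the cube at (3.5, 3) (footprint 14.5×21.5) is included at this height (area 311.75 mm²); After the difference (first − rest): starting from the r=8.5 cylinder (221.19 mm²), the 10.5×15 cube at (12, 2) misses the remaining region (no effect); the r=9.5 sphere at (7, 4) partially overlaps it — only the 6.74 mm² overlap (of its 11.51 mm²) is removed, clipping the outline; the 14.5×21.5 cube at (3.5, 3) partially overlaps it — only the 7.79 mm² overlap (of its 311.75 mm²) is removed, clipping the outline — area = 206.66 mm². Checking containment: at z = 7.8 the cross-section extends beyond the z = 3.3 cross-section by about 71.49 mm².

part overhangs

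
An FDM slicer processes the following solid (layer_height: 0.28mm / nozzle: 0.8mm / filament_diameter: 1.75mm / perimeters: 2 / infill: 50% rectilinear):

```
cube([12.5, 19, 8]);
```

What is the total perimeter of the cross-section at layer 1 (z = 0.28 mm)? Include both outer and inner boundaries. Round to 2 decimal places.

At z = 0.28 mm: the 12.5×19 cube contributes its full rectangle (perimeter 63.00 mm). Overall, the cross-section is a single solid region. Total boundary length (outer) = 63.00 mm.

63.00 mm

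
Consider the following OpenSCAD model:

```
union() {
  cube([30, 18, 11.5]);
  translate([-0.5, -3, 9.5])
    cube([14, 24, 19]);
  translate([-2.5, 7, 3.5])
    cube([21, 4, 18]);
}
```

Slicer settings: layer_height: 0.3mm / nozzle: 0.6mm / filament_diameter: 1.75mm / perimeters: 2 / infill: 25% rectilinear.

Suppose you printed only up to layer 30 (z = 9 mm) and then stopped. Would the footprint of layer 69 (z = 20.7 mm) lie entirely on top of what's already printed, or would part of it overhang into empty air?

Compare the two slices. At z = 9: the cube (footprint 30×18) is included at this height (area 540.00 mm²); the cube at (-0.5, -3) is absent (z outside [9.5, 28.5]); the cube at (-2.5, 7) is present — its section is the full 21×4 rectangle (area 84.00 mm²); Merging all regions: the regions partially overlap — summed areas 624.00 mm² minus the doubly-counted overlap 74.00 mm² gives 550.00 mm² — area = 550.00 mm². At z = 20.7: the cube is not intersected at this z (z outside [0, 11.5]); the 14×24 cube at (-0.5, -3) contributes its full rectangle (area 336.00 mm²); the cube at (-2.5, 7) is present — its section is the full 21×4 rectangle (area 84.00 mm²); Merging all regions: the regions partially overlap — summed areas 420.00 mm² minus the doubly-counted overlap 56.00 mm² gives 364.00 mm² — area = 364.00 mm². Checking containment: at z = 20.7 the cross-section extends beyond the z = 9 cross-section by about 91.00 mm².

part overhangs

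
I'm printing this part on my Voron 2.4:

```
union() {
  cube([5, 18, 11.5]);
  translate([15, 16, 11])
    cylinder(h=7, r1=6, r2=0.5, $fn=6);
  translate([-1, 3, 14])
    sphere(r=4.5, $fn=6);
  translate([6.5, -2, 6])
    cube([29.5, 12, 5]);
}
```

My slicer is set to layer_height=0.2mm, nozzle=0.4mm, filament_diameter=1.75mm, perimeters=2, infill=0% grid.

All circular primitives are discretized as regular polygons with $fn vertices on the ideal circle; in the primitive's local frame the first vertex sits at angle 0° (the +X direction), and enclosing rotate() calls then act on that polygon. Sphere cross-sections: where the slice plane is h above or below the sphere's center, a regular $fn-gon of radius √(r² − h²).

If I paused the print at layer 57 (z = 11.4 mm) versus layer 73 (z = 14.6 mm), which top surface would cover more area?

Layer 57 (z = 11.4): the cube (footprint 5×18) is included at this height (area 90.00 mm²); the cone at (15, 16) contributes a regular 6-gon of circumradius 5.686 (interpolated between r1=6 and r2=0.5 at t=0.057) (area = (6/2)·5.686²·sin(360°/6) = 83.99 mm²); the r=4.5 sphere at (-1, 3) slices to a regular 6-gon of circumradius 3.673 (√(r²−h²) with h=2.6 from center) (area = (6/2)·3.673²·sin(360°/6) = 35.05 mm²); the cube at (6.5, -2) does not reach this height (z outside [6, 11]); Merging all regions: the regions partially overlap — summed areas 209.04 mm² minus the doubly-counted overlap 11.00 mm² gives 198.04 mm² — area = 198.04 mm². So its area = 198.04 mm². Layer 73 (z = 14.6): the cube is not intersected at this z (z outside [0, 11.5]); the cone at (15, 16) contributes a regular 6-gon of circumradius 3.171 (interpolated between r1=6 and r2=0.5 at t=0.514) (area = (6/2)·3.171²·sin(360°/6) = 26.13 mm²); the r=4.5 sphere at (-1, 3) slices to a regular 6-gon of circumradius 4.460 (√(r²−h²) with h=0.6 from center) (area = (6/2)·4.460²·sin(360°/6) = 51.68 mm²); the cube at (6.5, -2) is absent (z outside [6, 11]); Taking the union: the 2 present regions are separate (no shared area or edge), so areas and boundary lengths simply add and each stays a separate island — area = 77.81 mm². So its area = 77.81 mm². Layer 57 is larger (198.04 vs 77.81 mm²).

layer 57 (z = 11.4 mm)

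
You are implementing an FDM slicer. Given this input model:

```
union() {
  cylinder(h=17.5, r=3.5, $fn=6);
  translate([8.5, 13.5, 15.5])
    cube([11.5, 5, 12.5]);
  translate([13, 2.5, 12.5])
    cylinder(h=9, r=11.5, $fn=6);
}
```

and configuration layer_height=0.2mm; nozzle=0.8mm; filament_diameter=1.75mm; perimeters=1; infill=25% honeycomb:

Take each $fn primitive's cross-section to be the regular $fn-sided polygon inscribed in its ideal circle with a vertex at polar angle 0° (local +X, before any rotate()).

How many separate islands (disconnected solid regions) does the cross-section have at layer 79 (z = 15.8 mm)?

2

At z = 15.8 mm: the r=3.5 cylinder gives a regular 6-gon of circumradius 3.5 (constant along its height); the 11.5×5 cube at (8.5, 13.5) contributes its full rectangle; the r=11.5 cylinder at (13, 2.5) contributes a regular 6-gon of circumradius 11.5; Merging all regions: the regions partially overlap (shared area 1.66 mm²), so overlapping operands fuse into one piece — 2 connected regions. Overall, the cross-section has 2 separate islands. Island count = 2.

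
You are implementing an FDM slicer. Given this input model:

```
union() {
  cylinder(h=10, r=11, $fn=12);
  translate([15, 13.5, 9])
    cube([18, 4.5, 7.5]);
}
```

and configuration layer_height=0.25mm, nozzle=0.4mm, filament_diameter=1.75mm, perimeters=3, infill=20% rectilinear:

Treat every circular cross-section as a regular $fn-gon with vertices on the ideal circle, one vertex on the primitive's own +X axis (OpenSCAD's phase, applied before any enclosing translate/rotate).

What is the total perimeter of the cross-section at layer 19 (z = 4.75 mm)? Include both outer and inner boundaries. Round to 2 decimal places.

68.33 mm

At z = 4.75 mm: the cylinder: section is a regular 12-gon, circumradius r=11 (perimeter = 2·12·11.000·sin(180°/12) = 68.33 mm); the cube at (15, 13.5) is not intersected at this z (z outside [9, 16.5]); Merging all regions: only the r=11 cylinder is present, so the union is just that shape — boundary = 68.33 mm. Overall, the cross-section is a single solid region. Total boundary length (outer) = 68.33 mm.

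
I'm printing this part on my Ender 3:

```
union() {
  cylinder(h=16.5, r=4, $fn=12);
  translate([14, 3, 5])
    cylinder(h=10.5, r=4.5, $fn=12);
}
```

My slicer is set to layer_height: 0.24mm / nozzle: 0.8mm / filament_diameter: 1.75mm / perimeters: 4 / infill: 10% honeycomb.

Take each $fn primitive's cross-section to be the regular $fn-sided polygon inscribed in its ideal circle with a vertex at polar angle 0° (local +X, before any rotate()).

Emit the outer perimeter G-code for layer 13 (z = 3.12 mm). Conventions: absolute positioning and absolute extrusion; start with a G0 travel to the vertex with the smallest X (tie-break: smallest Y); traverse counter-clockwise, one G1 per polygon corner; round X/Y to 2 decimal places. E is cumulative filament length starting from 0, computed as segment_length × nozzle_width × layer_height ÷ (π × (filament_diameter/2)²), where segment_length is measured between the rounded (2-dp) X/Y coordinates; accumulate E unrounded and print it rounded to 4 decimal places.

G0 X-4.00 Y0.00 Z3.12
G1 X-3.46 Y-2.00 E0.1654
G1 X-2.00 Y-3.46 E0.3302
G1 X0.00 Y-4.00 E0.4955
G1 X2.00 Y-3.46 E0.6609
G1 X3.46 Y-2.00 E0.8257
G1 X4.00 Y0.00 E0.9911
G1 X3.46 Y2.00 E1.1565
G1 X2.00 Y3.46 E1.3213
G1 X0.00 Y4.00 E1.4866
G1 X-2.00 Y3.46 E1.6520
G1 X-3.46 Y2.00 E1.8168
G1 X-4.00 Y0.00 E1.9822

At z = 3.12 mm: the r=4 cylinder contributes a regular 12-gon of circumradius 4; the cylinder at (14, 3) does not reach this height (z outside [5, 15.5]); Merging all regions: only the r=4 cylinder is present, so the union is just that shape — 1 connected region. The outline is a single polygon with 12 vertices. Extrusion per mm of travel: 0.8 × 0.24 / (π × 0.875²) = 0.079824. Accumulating E over each segment gives final E = 1.9822.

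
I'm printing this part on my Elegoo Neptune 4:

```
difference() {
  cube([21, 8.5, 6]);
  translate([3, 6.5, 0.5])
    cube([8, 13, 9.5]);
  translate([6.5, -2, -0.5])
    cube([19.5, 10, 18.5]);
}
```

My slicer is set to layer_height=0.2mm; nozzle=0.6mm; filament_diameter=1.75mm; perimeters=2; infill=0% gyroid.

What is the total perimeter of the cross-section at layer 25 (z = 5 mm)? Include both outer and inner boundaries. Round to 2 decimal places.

At z = 5 mm: the cube (footprint 21×8.5) is included at this height (perimeter 59.00 mm); the cube at (3, 6.5) is present — its section is the full 8×13 rectangle (perimeter 42.00 mm); the 19.5×10 cube at (6.5, -2) contributes its full rectangle (perimeter 59.00 mm); Subtracting the remaining from the first: starting from the 21×8.5 cube, the 8×13 cube at (3, 6.5) partially overlaps it — only the 16.00 mm² overlap (of its 104.00 mm²) is removed, clipping the outline; the 19.5×10 cube at (6.5, -2) partially overlaps it — only the 109.25 mm² overlap (of its 195.00 mm²) is removed, clipping the outline — boundary = 51.00 mm. Overall, the cross-section has 2 separate islands. Total boundary length (outer) = 51.00 mm.

51.00 mm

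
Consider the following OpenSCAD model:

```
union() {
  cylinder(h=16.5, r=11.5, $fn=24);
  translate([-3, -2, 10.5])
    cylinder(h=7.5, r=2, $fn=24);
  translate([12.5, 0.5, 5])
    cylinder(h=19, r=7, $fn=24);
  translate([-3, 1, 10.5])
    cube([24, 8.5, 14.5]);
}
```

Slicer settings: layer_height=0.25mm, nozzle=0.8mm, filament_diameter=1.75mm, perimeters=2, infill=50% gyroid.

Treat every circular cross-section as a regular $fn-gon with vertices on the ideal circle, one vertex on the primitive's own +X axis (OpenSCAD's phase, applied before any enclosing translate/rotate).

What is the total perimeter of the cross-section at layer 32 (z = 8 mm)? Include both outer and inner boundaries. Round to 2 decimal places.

86.74 mm

At z = 8 mm: the cylinder: section is a regular 24-gon, circumradius r=11.5 (perimeter = 2·24·11.500·sin(180°/24) = 72.05 mm); the cylinder at (-3, -2) is absent (z outside [10.5, 18]); the cylinder at (12.5, 0.5): section is a regular 24-gon, circumradius r=7 (perimeter = 2·24·7.000·sin(180°/24) = 43.86 mm); the cube at (-3, 1) is absent (z outside [10.5, 25]); Taking the union: the regions partially overlap (shared area 52.28 mm²), so the edge portions inside another operand are dropped and the merged outline is re-measured after clipping — boundary = 86.74 mm. Overall, the cross-section is a single solid region. Total boundary length (outer) = 86.74 mm.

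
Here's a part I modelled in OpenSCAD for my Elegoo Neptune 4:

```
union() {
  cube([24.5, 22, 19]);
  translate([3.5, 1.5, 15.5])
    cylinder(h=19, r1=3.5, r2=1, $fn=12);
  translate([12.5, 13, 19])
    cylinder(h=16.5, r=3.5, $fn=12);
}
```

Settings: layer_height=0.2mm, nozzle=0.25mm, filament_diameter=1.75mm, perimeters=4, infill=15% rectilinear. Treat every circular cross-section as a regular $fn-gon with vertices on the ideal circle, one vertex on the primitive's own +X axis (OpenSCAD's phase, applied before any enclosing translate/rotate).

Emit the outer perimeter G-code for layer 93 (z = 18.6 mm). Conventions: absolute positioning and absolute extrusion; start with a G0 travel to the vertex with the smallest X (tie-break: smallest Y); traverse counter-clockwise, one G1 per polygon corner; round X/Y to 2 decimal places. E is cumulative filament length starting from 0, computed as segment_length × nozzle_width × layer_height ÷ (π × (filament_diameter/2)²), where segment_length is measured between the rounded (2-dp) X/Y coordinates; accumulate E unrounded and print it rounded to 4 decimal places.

At z = 18.6 mm: the cube (footprint 24.5×22) is included at this height; the cone at (3.5, 1.5): at t=0.163 of its height the radius interpolates to r₁+(r₂−r₁)t = 3.092, giving a regular 12-gon of that circumradius; the cylinder at (12.5, 13) is absent (z outside [19, 35.5]); Taking the union: the regions partially overlap (shared area 23.02 mm²), so overlapping operands fuse into one piece — 1 connected region. The outline is a single polygon with 11 vertices. Extrusion per mm of travel: 0.25 × 0.2 / (π × 0.875²) = 0.020788. Accumulating E over each segment gives final E = 1.9566.

G0 X0.00 Y0.00 Z18.60
G1 X0.81 Y0.00 E0.0168
G1 X0.82 Y-0.05 E0.0179
G1 X1.95 Y-1.18 E0.0511
G1 X3.50 Y-1.59 E0.0844
G1 X5.05 Y-1.18 E0.1178
G1 X6.18 Y-0.05 E0.1510
G1 X6.19 Y0.00 E0.1521
G1 X24.50 Y0.00 E0.5327
G1 X24.50 Y22.00 E0.9900
G1 X0.00 Y22.00 E1.4993
G1 X0.00 Y0.00 E1.9566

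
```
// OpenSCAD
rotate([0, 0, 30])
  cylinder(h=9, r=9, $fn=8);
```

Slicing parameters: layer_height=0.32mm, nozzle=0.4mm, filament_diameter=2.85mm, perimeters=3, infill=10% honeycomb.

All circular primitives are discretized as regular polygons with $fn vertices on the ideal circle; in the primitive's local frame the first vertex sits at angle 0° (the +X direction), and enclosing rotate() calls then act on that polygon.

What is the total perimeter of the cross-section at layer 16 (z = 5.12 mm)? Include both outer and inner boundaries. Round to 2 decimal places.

At z = 5.12 mm: the r=9 cylinder contributes a regular 8-gon of circumradius 9 (perimeter = 2·8·9.000·sin(180°/8) = 55.11 mm); (rotated 30° about Z; rotation is an isometry so areas/perimeters/island counts are preserved). Overall, the cross-section is a single solid region. Total boundary length (outer) = 55.11 mm.

55.11 mm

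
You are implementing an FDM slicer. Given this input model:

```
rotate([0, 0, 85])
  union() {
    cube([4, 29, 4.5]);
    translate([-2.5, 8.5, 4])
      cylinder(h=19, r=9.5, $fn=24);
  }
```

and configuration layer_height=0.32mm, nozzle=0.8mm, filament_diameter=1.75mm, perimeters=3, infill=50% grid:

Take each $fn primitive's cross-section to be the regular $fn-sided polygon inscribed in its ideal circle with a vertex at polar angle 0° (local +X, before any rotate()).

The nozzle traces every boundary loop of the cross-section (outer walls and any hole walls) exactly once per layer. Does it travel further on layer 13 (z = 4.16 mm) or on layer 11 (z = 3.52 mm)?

Layer 13 (z = 4.16): the cube is present — its section is the full 4×29 rectangle (perimeter 66.00 mm); the cylinder at (-2.5, 8.5): section is a regular 24-gon, circumradius r=9.5 (perimeter = 2·24·9.500·sin(180°/24) = 59.52 mm); Merging all regions: the regions partially overlap (shared area 65.04 mm²), so the edge portions inside another operand are dropped and the merged outline is re-measured after clipping — boundary = 84.94 mm; (rotated 85° about Z; rotation is an isometry so areas/perimeters/island counts are preserved). So its perimeter = 84.94 mm. Layer 11 (z = 3.52): the cube is present — its section is the full 4×29 rectangle (perimeter 66.00 mm); the cylinder at (-2.5, 8.5) is absent (z outside [4, 23]); Combining (union): only the 4×29 cube is present, so the union is just that shape — boundary = 66.00 mm; (rotated 85° about Z; rotation is an isometry so areas/perimeters/island counts are preserved). So its perimeter = 66.00 mm. Layer 13 is larger (84.94 vs 66.00 mm).

layer 13 (z = 4.16 mm)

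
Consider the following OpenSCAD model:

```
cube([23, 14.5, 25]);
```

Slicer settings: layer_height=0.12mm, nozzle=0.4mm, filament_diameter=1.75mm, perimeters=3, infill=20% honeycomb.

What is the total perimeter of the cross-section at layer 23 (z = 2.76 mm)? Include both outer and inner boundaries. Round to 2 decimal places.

75.00 mm

At z = 2.76 mm: the cube is present — its section is the full 23×14.5 rectangle (perimeter 75.00 mm). Overall, the cross-section is a single solid region. Total boundary length (outer) = 75.00 mm.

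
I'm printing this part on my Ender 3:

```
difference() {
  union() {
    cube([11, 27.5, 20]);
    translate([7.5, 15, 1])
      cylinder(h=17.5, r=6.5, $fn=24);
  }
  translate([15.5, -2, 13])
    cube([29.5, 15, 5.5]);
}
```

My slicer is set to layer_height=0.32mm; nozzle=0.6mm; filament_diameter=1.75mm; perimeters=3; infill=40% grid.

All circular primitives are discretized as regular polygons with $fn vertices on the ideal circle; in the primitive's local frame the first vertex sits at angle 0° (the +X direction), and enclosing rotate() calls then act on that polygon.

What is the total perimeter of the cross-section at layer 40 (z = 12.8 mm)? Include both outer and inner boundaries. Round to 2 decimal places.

79.07 mm

At z = 12.8 mm: the 11×27.5 cube contributes its full rectangle (perimeter 77.00 mm); the cylinder at (7.5, 15): section is a regular 24-gon, circumradius r=6.5 (perimeter = 2·24·6.500·sin(180°/24) = 40.72 mm); Merging all regions: the regions partially overlap (shared area 108.54 mm²), so the edge portions inside another operand are dropped and the merged outline is re-measured after clipping — boundary = 79.07 mm; the cube at (15.5, -2) does not reach this height (z outside [13, 18.5]); Subtracting the remaining from the first: none of the subtracted shapes is present at this height, so that combined region is unchanged — boundary = 79.07 mm. Overall, the cross-section is a single solid region. Total boundary length (outer) = 79.07 mm.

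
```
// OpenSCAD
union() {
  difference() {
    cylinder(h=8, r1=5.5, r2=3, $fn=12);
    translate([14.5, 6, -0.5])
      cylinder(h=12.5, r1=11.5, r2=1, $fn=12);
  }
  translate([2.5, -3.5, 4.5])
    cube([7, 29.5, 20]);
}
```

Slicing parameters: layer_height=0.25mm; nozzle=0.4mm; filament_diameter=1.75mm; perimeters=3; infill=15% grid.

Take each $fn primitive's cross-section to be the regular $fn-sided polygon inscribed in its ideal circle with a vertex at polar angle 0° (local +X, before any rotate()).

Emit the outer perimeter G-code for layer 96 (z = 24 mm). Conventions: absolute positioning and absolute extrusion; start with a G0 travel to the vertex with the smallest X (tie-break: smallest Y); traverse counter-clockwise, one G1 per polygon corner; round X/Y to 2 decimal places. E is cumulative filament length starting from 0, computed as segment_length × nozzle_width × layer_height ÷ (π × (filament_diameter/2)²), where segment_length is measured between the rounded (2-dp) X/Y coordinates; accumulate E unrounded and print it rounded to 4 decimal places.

G0 X2.50 Y-3.50 Z24.00
G1 X9.50 Y-3.50 E0.2910
G1 X9.50 Y26.00 E1.5175
G1 X2.50 Y26.00 E1.8085
G1 X2.50 Y-3.50 E3.0350

At z = 24 mm: the cone does not reach this height (z outside [0, 8]); the cone at (14.5, 6) is not intersected at this z (z outside [-0.5, 12]); After the difference (first − rest): the first operand is absent here, so nothing remains; the 7×29.5 cube at (2.5, -3.5) contributes its full rectangle; Merging all regions: only the 7×29.5 cube at (2.5, -3.5) is present, so the union is just that shape — 1 connected region. The outline is a single polygon with 4 vertices. Extrusion per mm of travel: 0.4 × 0.25 / (π × 0.875²) = 0.041575. Accumulating E over each segment gives final E = 3.0350.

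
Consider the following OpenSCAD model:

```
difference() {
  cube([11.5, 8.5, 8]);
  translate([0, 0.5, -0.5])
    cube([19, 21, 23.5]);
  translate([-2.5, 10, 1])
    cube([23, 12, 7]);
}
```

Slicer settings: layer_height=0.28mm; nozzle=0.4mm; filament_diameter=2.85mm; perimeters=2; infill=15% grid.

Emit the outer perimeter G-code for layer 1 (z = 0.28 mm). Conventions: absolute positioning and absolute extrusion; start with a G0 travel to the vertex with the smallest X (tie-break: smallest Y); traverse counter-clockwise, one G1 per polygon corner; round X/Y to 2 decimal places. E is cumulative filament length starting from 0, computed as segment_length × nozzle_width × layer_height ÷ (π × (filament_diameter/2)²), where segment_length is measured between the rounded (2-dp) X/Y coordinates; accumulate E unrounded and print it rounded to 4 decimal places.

At z = 0.28 mm: the cube (footprint 11.5×8.5) is included at this height; the cube at (0, 0.5) (footprint 19×21) is included at this height; the cube at (-2.5, 10) is not intersected at this z (z outside [1, 8]); Taking the first minus the rest: starting from the 11.5×8.5 cube, the 19×21 cube at (0, 0.5) partially overlaps it — only the 92.00 mm² overlap (of its 399.00 mm²) is removed, clipping the outline — 1 connected region. The outline is a single polygon with 4 vertices. Extrusion per mm of travel: 0.4 × 0.28 / (π × 1.425²) = 0.017557. Accumulating E over each segment gives final E = 0.4214.

G0 X0.00 Y0.00 Z0.28
G1 X11.50 Y0.00 E0.2019
G1 X11.50 Y0.50 E0.2107
G1 X0.00 Y0.50 E0.4126
G1 X0.00 Y0.00 E0.4214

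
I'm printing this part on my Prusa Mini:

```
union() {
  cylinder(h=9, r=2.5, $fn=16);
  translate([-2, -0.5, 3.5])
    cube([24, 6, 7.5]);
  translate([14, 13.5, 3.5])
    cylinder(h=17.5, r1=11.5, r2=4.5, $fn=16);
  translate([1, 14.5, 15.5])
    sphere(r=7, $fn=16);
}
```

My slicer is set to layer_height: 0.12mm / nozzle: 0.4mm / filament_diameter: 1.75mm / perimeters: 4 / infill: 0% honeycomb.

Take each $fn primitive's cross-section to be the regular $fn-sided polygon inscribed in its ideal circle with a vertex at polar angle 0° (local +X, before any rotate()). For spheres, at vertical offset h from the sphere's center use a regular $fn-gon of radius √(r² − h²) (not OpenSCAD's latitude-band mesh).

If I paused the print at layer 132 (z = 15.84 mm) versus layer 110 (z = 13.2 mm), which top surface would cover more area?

Layer 132 (z = 15.84): the cylinder is absent (z outside [0, 9]); the cube at (-2, -0.5) does not reach this height (z outside [3.5, 11]); the cone at (14, 13.5) contributes a regular 16-gon of circumradius 6.564 (interpolated between r1=11.5 and r2=4.5 at t=0.705) (area = (16/2)·6.564²·sin(360°/16) = 131.91 mm²); the r=7 sphere at (1, 14.5) slices to a regular 16-gon of circumradius 6.992 (√(r²−h²) with h=0.34 from center) (area = (16/2)·6.992²·sin(360°/16) = 149.66 mm²); Combining (union): the regions partially overlap — summed areas 281.56 mm² minus the doubly-counted overlap 0.68 mm² gives 280.89 mm² — area = 280.89 mm². So its area = 280.89 mm². Layer 110 (z = 13.2): the cylinder does not reach this height (z outside [0, 9]); the cube at (-2, -0.5) does not reach this height (z outside [3.5, 11]); the cone at (14, 13.5): at t=0.554 of its height the radius interpolates to r₁+(r₂−r₁)t = 7.620, giving a regular 16-gon of that circumradius (area = (16/2)·7.620²·sin(360°/16) = 177.76 mm²); the r=7 sphere at (1, 14.5) slices to a regular 16-gon of circumradius 6.611 (√(r²−h²) with h=2.3 from center) (area = (16/2)·6.611²·sin(360°/16) = 133.82 mm²); Taking the union: the regions partially overlap — summed areas 311.58 mm² minus the doubly-counted overlap 3.54 mm² gives 308.04 mm² — area = 308.04 mm². So its area = 308.04 mm². Layer 110 is larger (308.04 vs 280.89 mm²).

layer 110 (z = 13.2 mm)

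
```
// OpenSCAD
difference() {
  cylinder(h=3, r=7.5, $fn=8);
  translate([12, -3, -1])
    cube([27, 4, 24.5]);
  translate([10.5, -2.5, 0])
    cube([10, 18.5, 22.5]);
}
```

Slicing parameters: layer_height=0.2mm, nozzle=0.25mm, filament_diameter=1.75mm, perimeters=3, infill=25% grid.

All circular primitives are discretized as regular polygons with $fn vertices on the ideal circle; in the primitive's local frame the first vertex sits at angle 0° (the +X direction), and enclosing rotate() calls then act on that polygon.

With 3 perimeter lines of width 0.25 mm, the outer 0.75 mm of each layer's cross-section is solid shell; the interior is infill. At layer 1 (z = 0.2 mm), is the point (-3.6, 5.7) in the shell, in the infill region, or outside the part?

At z = 0.2 mm: the r=7.5 cylinder contributes a regular 8-gon of circumradius 7.5; the cube at (12, -3) (footprint 27×4) is included at this height; the cube at (10.5, -2.5) (footprint 10×18.5) is included at this height; Taking the first minus the rest: starting from the r=7.5 cylinder, the 27×4 cube at (12, -3) misses the remaining region (no effect); the 10×18.5 cube at (10.5, -2.5) misses the remaining region (no effect) — 1 connected region. Overall, the cross-section is a single solid region. The nearest boundary edge runs (-5.30, 5.30)→(0.00, 7.50); distance from the point to it = 0.29 mm. The point is inside the cross-section, 0.29 mm from the nearest boundary — within the 0.75 mm shell band (3 × 0.25).

shell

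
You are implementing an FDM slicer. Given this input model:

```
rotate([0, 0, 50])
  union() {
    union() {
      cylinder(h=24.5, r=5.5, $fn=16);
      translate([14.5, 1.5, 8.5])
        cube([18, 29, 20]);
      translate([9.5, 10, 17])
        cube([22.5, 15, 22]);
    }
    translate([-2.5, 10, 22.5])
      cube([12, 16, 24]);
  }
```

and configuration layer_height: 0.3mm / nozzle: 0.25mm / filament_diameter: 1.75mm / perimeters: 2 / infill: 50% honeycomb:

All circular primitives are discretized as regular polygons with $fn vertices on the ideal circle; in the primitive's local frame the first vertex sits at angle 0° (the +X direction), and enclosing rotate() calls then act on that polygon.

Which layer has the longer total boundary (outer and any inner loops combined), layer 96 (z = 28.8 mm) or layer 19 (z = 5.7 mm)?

layer 96 (z = 28.8 mm)

Layer 96 (z = 28.8): the cylinder is not intersected at this z (z outside [0, 24.5]); the cube at (14.5, 1.5) is absent (z outside [8.5, 28.5]); the cube at (9.5, 10) is present — its section is the full 22.5×15 rectangle (perimeter 75.00 mm); Taking the union: only the 22.5×15 cube at (9.5, 10) is present, so the union is just that shape — boundary = 75.00 mm; the cube at (-2.5, 10) is present — its section is the full 12×16 rectangle (perimeter 56.00 mm); Merging all regions: the 2 present regions share edge segments without overlapping in area, so areas simply add but the touching pieces fuse into one outline (the shared edge portions become interior and drop out of the boundary) — boundary = 101.00 mm; (whole slice rotated 50° about Z — lengths, areas and connectivity unchanged). So its perimeter = 101.00 mm. Layer 19 (z = 5.7): the r=5.5 cylinder gives a regular 16-gon of circumradius 5.5 (constant along its height) (perimeter = 2·16·5.500·sin(180°/16) = 34.34 mm); the cube at (14.5, 1.5) does not reach this height (z outside [8.5, 28.5]); the cube at (9.5, 10) is not intersected at this z (z outside [17, 39]); Merging all regions: only the r=5.5 cylinder is present, so the union is just that shape — boundary = 34.34 mm; the cube at (-2.5, 10) is absent (z outside [22.5, 46.5]); Combining (union): only that combined region is present, so the union is just that shape — boundary = 34.34 mm; (whole slice rotated 50° about Z — lengths, areas and connectivity unchanged). So its perimeter = 34.34 mm. Layer 96 is larger (101.00 vs 34.34 mm).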